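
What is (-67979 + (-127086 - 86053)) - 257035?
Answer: -538153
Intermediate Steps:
(-67979 + (-127086 - 86053)) - 257035 = (-67979 - 213139) - 257035 = -281118 - 257035 = -538153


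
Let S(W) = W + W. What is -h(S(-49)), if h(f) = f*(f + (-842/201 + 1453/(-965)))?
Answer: -1971088994/193965 ≈ -10162.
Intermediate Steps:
S(W) = 2*W
h(f) = f*(-1104583/193965 + f) (h(f) = f*(f + (-842*1/201 + 1453*(-1/965))) = f*(f + (-842/201 - 1453/965)) = f*(f - 1104583/193965) = f*(-1104583/193965 + f))
-h(S(-49)) = -2*(-49)*(-1104583 + 193965*(2*(-49)))/193965 = -(-98)*(-1104583 + 193965*(-98))/193965 = -(-98)*(-1104583 - 19008570)/193965 = -(-98)*(-20113153)/193965 = -1*1971088994/193965 = -1971088994/193965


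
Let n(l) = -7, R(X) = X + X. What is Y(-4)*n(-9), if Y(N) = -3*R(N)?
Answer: -168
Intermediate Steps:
R(X) = 2*X
Y(N) = -6*N
Y(-4)*n(-9) = -6*(-4)*(-7) = 24*(-7) = -168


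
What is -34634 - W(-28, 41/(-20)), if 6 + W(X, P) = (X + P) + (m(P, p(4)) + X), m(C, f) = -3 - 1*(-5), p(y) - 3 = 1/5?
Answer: -691439/20 ≈ -34572.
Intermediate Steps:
p(y) = 16/5 (p(y) = 3 + 1/5 = 16/5)
m(C, f) = 2 (m(C, f) = -3 + 5 = 2)
W(X, P) = -4 + P + 2*X (W(X, P) = -6 + ((X + P) + (2 + X)) = -6 + ((P + X) + (2 + X)) = -6 + (2 + P + 2*X) = -4 + P + 2*X)
-34634 - W(-28, 41/(-20)) = -34634 - (-4 + 41/(-20) + 2*(-28)) = -34634 - (-4 + 41*(-1/20) - 56) = -34634 - (-4 - 41/20 - 56) = -34634 - 1*(-1241/20) = -34634 + 1241/20 = -691439/20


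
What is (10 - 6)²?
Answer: 16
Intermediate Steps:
(10 - 6)² = 4² = 16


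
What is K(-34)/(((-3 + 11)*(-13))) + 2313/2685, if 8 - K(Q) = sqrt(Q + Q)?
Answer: 9128/11635 + I*sqrt(17)/52 ≈ 0.78453 + 0.079291*I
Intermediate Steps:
K(Q) = 8 - sqrt(2)*sqrt(Q) (K(Q) = 8 - sqrt(Q + Q) = 8 - sqrt(2*Q) = 8 - sqrt(2)*sqrt(Q))
K(-34)/(((-3 + 11)*(-13))) + 2313/2685 = (8 - sqrt(2)*sqrt(-34))/(((-3 + 11)*(-13))) + 2313/2685 = (8 - sqrt(2)*I*sqrt(34))/((8*(-13))) + 2313*(1/2685) = (8 - 2*I*sqrt(17))/(-104) + 771/895 = (8 - 2*I*sqrt(17))*(-1/104) + 771/895 = (-1/13 + I*sqrt(17)/52) + 771/895 = 9128/11635 + I*sqrt(17)/52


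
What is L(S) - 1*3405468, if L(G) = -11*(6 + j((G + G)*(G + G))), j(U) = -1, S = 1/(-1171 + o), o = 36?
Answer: -3405523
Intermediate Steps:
S = -1/1135 (S = 1/(-1171 + 36) = 1/(-1135) = -1/1135 ≈ -0.00088106)
L(G) = -55 (L(G) = -11*(6 - 1) = -11*5 = -55)
L(S) - 1*3405468 = -55 - 1*3405468 = -55 - 3405468 = -3405523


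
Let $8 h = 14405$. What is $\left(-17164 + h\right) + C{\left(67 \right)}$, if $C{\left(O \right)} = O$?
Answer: $- \frac{122371}{8} \approx -15296.0$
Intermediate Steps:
$h = \frac{14405}{8}$ ($h = \frac{1}{8} \cdot 14405 = \frac{14405}{8} \approx 1800.6$)
$\left(-17164 + h\right) + C{\left(67 \right)} = \left(-17164 + \frac{14405}{8}\right) + 67 = - \frac{122907}{8} + 67 = - \frac{122371}{8}$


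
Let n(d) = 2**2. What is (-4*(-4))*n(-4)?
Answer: 64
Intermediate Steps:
n(d) = 4
(-4*(-4))*n(-4) = -4*(-4)*4 = 16*4 = 64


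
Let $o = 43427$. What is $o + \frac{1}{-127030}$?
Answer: $\frac{5516531809}{127030} \approx 43427.0$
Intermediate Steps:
$o + \frac{1}{-127030} = 43427 + \frac{1}{-127030} = 43427 - \frac{1}{127030} = \frac{5516531809}{127030}$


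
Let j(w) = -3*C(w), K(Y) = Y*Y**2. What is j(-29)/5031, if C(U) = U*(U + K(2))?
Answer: -203/559 ≈ -0.36315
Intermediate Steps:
K(Y) = Y**3
C(U) = U*(8 + U) (C(U) = U*(U + 2**3) = U*(U + 8) = U*(8 + U))
j(w) = -3*w*(8 + w)
j(-29)/5031 = -3*(-29)*(8 - 29)/5031 = -3*(-29)*(-21)*(1/5031) = -1827*1/5031 = -203/559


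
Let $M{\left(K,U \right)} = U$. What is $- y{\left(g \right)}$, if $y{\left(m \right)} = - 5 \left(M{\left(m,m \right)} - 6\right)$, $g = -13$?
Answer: $-95$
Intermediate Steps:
$y{\left(m \right)} = 30 - 5 m$ ($y{\left(m \right)} = - 5 \left(m - 6\right) = - 5 \left(-6 + m\right) = 30 - 5 m$)
$- y{\left(g \right)} = - (30 - -65) = - (30 + 65) = \left(-1\right) 95 = -95$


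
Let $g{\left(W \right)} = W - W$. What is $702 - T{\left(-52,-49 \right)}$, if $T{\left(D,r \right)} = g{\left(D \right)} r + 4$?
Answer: $698$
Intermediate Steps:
$g{\left(W \right)} = 0$
$T{\left(D,r \right)} = 4$ ($T{\left(D,r \right)} = 0 r + 4 = 0 + 4 = 4$)
$702 - T{\left(-52,-49 \right)} = 702 - 4 = 698$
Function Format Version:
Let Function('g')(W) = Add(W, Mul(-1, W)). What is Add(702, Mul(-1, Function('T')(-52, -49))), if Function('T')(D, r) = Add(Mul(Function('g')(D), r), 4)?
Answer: 698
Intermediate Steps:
Function('g')(W) = 0
Function('T')(D, r) = 4 (Function('T')(D, r) = Add(Mul(0, r), 4) = Add(0, 4) = 4)
Add(702, Mul(-1, Function('T')(-52, -49))) = Add(702, Mul(-1, 4)) = Add(702, -4) = 698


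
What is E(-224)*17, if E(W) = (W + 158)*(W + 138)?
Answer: 96492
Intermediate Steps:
E(W) = (138 + W)*(158 + W) (E(W) = (158 + W)*(138 + W) = (138 + W)*(158 + W))
E(-224)*17 = (21804 + (-224)**2 + 296*(-224))*17 = (21804 + 50176 - 66304)*17 = 5676*17 = 96492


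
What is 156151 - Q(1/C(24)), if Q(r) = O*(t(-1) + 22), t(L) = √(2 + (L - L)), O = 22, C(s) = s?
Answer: 155667 - 22*√2 ≈ 1.5564e+5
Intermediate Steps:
t(L) = √2 (t(L) = √(2 + 0) = √2)
Q(r) = 484 + 22*√2 (Q(r) = 22*(√2 + 22) = 22*(22 + √2) = 484 + 22*√2)
156151 - Q(1/C(24)) = 156151 - (484 + 22*√2) = 156151 + (-484 - 22*√2) = 155667 - 22*√2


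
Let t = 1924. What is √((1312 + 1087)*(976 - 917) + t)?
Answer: √143465 ≈ 378.77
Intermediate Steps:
√((1312 + 1087)*(976 - 917) + t) = √((1312 + 1087)*(976 - 917) + 1924) = √(2399*59 + 1924) = √(141541 + 1924) = √143465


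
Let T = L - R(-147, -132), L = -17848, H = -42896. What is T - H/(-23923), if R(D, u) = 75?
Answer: -428814825/23923 ≈ -17925.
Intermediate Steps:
T = -17923 (T = -17848 - 1*75 = -17848 - 75 = -17923)
T - H/(-23923) = -17923 - (-42896)/(-23923) = -17923 - (-42896)*(-1)/23923 = -17923 - 1*42896/23923 = -17923 - 42896/23923 = -428814825/23923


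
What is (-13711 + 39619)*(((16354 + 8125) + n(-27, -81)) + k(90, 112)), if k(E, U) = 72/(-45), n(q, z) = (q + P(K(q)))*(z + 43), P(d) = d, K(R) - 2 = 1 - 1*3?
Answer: 3303710436/5 ≈ 6.6074e+8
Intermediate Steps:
K(R) = 0 (K(R) = 2 + (1 - 1*3) = 2 + (1 - 3) = 2 - 2 = 0)
n(q, z) = q*(43 + z) (n(q, z) = (q + 0)*(z + 43) = q*(43 + z))
k(E, U) = -8/5 (k(E, U) = 72*(-1/45) = -8/5)
(-13711 + 39619)*(((16354 + 8125) + n(-27, -81)) + k(90, 112)) = (-13711 + 39619)*(((16354 + 8125) - 27*(43 - 81)) - 8/5) = 25908*((24479 - 27*(-38)) - 8/5) = 25908*((24479 + 1026) - 8/5) = 25908*(25505 - 8/5) = 25908*(127517/5) = 3303710436/5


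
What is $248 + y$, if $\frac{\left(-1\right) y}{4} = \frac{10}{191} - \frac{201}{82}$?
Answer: $\frac{2017230}{7831} \approx 257.6$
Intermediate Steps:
$y = \frac{75142}{7831}$ ($y = - 4 \left(\frac{10}{191} - \frac{201}{82}\right) = \left(-4\right) \left(- \frac{37571}{15662}\right) = \frac{75142}{7831} \approx 9.5955$)
$248 + y = 248 + \frac{75142}{7831} = \frac{2017230}{7831}$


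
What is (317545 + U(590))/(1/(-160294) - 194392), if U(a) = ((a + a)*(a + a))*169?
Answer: -37770579344630/31159871249 ≈ -1212.2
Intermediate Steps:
U(a) = 676*a² (U(a) = ((2*a)*(2*a))*169 = (4*a²)*169 = 676*a²)
(317545 + U(590))/(1/(-160294) - 194392) = (317545 + 676*590²)/(1/(-160294) - 194392) = (317545 + 676*348100)/(-1/160294 - 194392) = (317545 + 235315600)/(-31159871249/160294) = 235633145*(-160294/31159871249) = -37770579344630/31159871249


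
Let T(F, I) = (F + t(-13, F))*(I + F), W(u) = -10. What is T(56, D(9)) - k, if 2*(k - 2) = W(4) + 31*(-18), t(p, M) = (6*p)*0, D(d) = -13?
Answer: 2690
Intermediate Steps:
t(p, M) = 0
k = -282 (k = 2 + (-10 + 31*(-18))/2 = 2 + (-10 - 558)/2 = 2 + (½)*(-568) = 2 - 284 = -282)
T(F, I) = F*(F + I) (T(F, I) = (F + 0)*(I + F) = F*(F + I))
T(56, D(9)) - k = 56*(56 - 13) - 1*(-282) = 56*43 + 282 = 2408 + 282 = 2690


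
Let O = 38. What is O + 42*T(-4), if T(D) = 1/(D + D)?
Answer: 131/4 ≈ 32.750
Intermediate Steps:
T(D) = 1/(2*D)
O + 42*T(-4) = 38 + 42*((½)/(-4)) = 38 + 42*((½)*(-¼)) = 38 + 42*(-⅛) = 38 - 21/4 = 131/4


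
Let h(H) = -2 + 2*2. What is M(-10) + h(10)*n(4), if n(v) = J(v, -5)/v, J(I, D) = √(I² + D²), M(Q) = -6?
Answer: -6 + √41/2 ≈ -2.7984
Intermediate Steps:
J(I, D) = √(D² + I²)
h(H) = 2 (h(H) = -2 + 4 = 2)
n(v) = √(25 + v²)/v (n(v) = √((-5)² + v²)/v = √(25 + v²)/v)
M(-10) + h(10)*n(4) = -6 + 2*(√(25 + 4²)/4) = -6 + 2*(√(25 + 16)/4) = -6 + 2*(√41/4) = -6 + √41/2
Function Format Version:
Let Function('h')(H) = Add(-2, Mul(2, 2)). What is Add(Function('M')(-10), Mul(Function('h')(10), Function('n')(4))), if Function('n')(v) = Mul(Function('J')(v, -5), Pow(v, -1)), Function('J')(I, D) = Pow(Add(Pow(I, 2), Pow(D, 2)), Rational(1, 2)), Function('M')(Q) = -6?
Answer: Add(-6, Mul(Rational(1, 2), Pow(41, Rational(1, 2)))) ≈ -2.7984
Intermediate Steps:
Function('J')(I, D) = Pow(Add(Pow(D, 2), Pow(I, 2)), Rational(1, 2))
Function('h')(H) = 2 (Function('h')(H) = Add(-2, 4) = 2)
Function('n')(v) = Mul(Pow(v, -1), Pow(Add(25, Pow(v, 2)), Rational(1, 2))) (Function('n')(v) = Mul(Pow(Add(Pow(-5, 2), Pow(v, 2)), Rational(1, 2)), Pow(v, -1)) = Mul(Pow(Add(25, Pow(v, 2)), Rational(1, 2)), Pow(v, -1)) = Mul(Pow(v, -1), Pow(Add(25, Pow(v, 2)), Rational(1, 2))))
Add(Function('M')(-10), Mul(Function('h')(10), Function('n')(4))) = Add(-6, Mul(2, Mul(Pow(4, -1), Pow(Add(25, Pow(4, 2)), Rational(1, 2))))) = Add(-6, Mul(2, Mul(Rational(1, 4), Pow(Add(25, 16), Rational(1, 2))))) = Add(-6, Mul(2, Mul(Rational(1, 4), Pow(41, Rational(1, 2))))) = Add(-6, Mul(Rational(1, 2), Pow(41, Rational(1, 2))))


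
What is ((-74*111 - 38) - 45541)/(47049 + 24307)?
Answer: -53793/71356 ≈ -0.75387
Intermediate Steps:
((-74*111 - 38) - 45541)/(47049 + 24307) = ((-8214 - 38) - 45541)/71356 = (-8252 - 45541)*(1/71356) = -53793*1/71356 = -53793/71356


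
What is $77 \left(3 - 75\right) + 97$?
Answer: $-5447$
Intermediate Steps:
$77 \left(3 - 75\right) + 97 = 77 \left(-72\right) + 97 = -5544 + 97 = -5447$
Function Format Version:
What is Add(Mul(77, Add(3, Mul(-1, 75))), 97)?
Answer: -5447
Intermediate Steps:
Add(Mul(77, Add(3, Mul(-1, 75))), 97) = Add(Mul(77, Add(3, -75)), 97) = Add(Mul(77, -72), 97) = Add(-5544, 97) = -5447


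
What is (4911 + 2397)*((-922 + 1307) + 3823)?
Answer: 30752064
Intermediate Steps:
(4911 + 2397)*((-922 + 1307) + 3823) = 7308*(385 + 3823) = 7308*4208 = 30752064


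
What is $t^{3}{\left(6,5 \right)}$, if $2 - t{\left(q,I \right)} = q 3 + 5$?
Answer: $-9261$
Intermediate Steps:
$t{\left(q,I \right)} = -3 - 3 q$ ($t{\left(q,I \right)} = 2 - \left(q 3 + 5\right) = 2 - \left(3 q + 5\right) = 2 - \left(5 + 3 q\right) = -3 - 3 q$)
$t^{3}{\left(6,5 \right)} = \left(-3 - 18\right)^{3} = \left(-21\right)^{3} = -9261$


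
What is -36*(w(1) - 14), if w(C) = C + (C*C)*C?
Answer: 432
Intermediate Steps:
w(C) = C + C³ (w(C) = C + C²*C = C + C³)
-36*(w(1) - 14) = -36*((1 + 1³) - 14) = -36*((1 + 1) - 14) = -36*(2 - 14) = -36*(-12) = 432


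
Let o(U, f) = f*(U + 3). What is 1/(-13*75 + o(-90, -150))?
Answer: 1/12075 ≈ 8.2816e-5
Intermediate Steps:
o(U, f) = f*(3 + U)
1/(-13*75 + o(-90, -150)) = 1/(-13*75 - 150*(3 - 90)) = 1/(-975 - 150*(-87)) = 1/(-975 + 13050) = 1/12075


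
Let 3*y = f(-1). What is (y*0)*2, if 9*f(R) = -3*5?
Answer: 0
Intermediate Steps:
f(R) = -5/3 (f(R) = (-3*5)/9 = (⅑)*(-15) = -5/3)
y = -5/9 (y = (⅓)*(-5/3) = -5/9 ≈ -0.55556)
(y*0)*2 = -5/9*0*2 = 0*2 = 0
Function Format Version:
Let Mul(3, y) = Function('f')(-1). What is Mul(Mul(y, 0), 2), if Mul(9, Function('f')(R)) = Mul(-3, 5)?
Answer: 0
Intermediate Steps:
Function('f')(R) = Rational(-5, 3) (Function('f')(R) = Mul(Rational(1, 9), Mul(-3, 5)) = Mul(Rational(1, 9), -15) = Rational(-5, 3))
y = Rational(-5, 9) (y = Mul(Rational(1, 3), Rational(-5, 3)) = Rational(-5, 9) ≈ -0.55556)
Mul(Mul(y, 0), 2) = Mul(Mul(Rational(-5, 9), 0), 2) = Mul(0, 2) = 0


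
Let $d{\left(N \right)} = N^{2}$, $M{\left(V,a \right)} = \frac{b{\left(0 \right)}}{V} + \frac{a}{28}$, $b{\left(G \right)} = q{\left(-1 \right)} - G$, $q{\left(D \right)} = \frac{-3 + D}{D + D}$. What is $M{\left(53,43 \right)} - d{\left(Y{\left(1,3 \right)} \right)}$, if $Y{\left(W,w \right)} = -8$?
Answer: $- \frac{92641}{1484} \approx -62.427$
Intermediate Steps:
$q{\left(D \right)} = \frac{-3 + D}{2 D}$
$b{\left(G \right)} = 2 - G$ ($b{\left(G \right)} = \frac{-3 - 1}{2 \left(-1\right)} - G = \frac{1}{2} \left(-1\right) \left(-4\right) - G = 2 - G$)
$M{\left(V,a \right)} = \frac{2}{V} + \frac{a}{28}$ ($M{\left(V,a \right)} = \frac{2 - 0}{V} + \frac{a}{28} = \frac{2 + 0}{V} + a \frac{1}{28} = \frac{2}{V} + \frac{a}{28}$)
$M{\left(53,43 \right)} - d{\left(Y{\left(1,3 \right)} \right)} = \left(\frac{2}{53} + \frac{1}{28} \cdot 43\right) - \left(-8\right)^{2} = \left(2 \cdot \frac{1}{53} + \frac{43}{28}\right) - 64 = \left(\frac{2}{53} + \frac{43}{28}\right) - 64 = \frac{2335}{1484} - 64 = - \frac{92641}{1484}$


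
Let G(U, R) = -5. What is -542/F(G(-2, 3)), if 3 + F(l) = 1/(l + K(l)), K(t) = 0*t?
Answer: 1355/8 ≈ 169.38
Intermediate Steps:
K(t) = 0
F(l) = -3 + 1/l (F(l) = -3 + 1/(l + 0) = -3 + 1/l)
-542/F(G(-2, 3)) = -542/(-3 + 1/(-5)) = -542/(-3 - ⅕) = -542/(-16/5) = -542*(-5/16) = 1355/8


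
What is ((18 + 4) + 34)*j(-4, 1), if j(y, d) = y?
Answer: -224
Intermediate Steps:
((18 + 4) + 34)*j(-4, 1) = ((18 + 4) + 34)*(-4) = (22 + 34)*(-4) = 56*(-4) = -224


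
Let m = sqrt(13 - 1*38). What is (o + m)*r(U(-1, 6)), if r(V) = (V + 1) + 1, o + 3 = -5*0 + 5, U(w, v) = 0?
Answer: 4 + 10*I ≈ 4.0 + 10.0*I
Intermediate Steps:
m = 5*I (m = sqrt(13 - 38) = sqrt(-25) = 5*I ≈ 5.0*I)
o = 2 (o = -3 + (-5*0 + 5) = -3 + (0 + 5) = -3 + 5 = 2)
r(V) = 2 + V (r(V) = (1 + V) + 1 = 2 + V)
(o + m)*r(U(-1, 6)) = (2 + 5*I)*(2 + 0) = (2 + 5*I)*2 = 4 + 10*I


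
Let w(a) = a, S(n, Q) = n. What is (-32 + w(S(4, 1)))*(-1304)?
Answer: 36512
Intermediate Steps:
(-32 + w(S(4, 1)))*(-1304) = (-32 + 4)*(-1304) = -28*(-1304) = 36512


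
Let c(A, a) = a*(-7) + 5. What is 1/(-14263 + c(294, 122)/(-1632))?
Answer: -544/7758789 ≈ -7.0114e-5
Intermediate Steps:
c(A, a) = 5 - 7*a (c(A, a) = -7*a + 5 = 5 - 7*a)
1/(-14263 + c(294, 122)/(-1632)) = 1/(-14263 + (5 - 7*122)/(-1632)) = 1/(-14263 + (5 - 854)*(-1/1632)) = 1/(-14263 - 849*(-1/1632)) = 1/(-14263 + 283/544) = 1/(-7758789/544) = -544/7758789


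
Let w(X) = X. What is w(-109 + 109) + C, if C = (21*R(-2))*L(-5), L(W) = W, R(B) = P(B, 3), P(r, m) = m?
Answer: -315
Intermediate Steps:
R(B) = 3
C = -315 (C = (21*3)*(-5) = 63*(-5) = -315)
w(-109 + 109) + C = (-109 + 109) - 315 = 0 - 315 = -315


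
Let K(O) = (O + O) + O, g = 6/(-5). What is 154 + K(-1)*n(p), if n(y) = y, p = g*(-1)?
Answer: 752/5 ≈ 150.40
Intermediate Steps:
g = -6/5 (g = 6*(-⅕) = -6/5 ≈ -1.2000)
K(O) = 3*O (K(O) = 2*O + O = 3*O)
p = 6/5 (p = -6/5*(-1) = 6/5 ≈ 1.2000)
154 + K(-1)*n(p) = 154 + (3*(-1))*(6/5) = 154 - 3*6/5 = 154 - 18/5 = 752/5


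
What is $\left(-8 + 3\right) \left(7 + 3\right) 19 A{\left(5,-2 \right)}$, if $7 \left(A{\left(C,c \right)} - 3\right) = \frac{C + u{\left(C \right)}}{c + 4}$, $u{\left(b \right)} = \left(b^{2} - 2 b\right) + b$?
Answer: $- \frac{31825}{7} \approx -4546.4$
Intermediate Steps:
$u{\left(b \right)} = b^{2} - b$
$A{\left(C,c \right)} = 3 + \frac{C + C \left(-1 + C\right)}{7 \left(4 + c\right)}$ ($A{\left(C,c \right)} = 3 + \frac{\left(C + C \left(-1 + C\right)\right) \frac{1}{c + 4}}{7} = 3 + \frac{\left(C + C \left(-1 + C\right)\right) \frac{1}{4 + c}}{7} = 3 + \frac{\frac{1}{4 + c} \left(C + C \left(-1 + C\right)\right)}{7} = 3 + \frac{C + C \left(-1 + C\right)}{7 \left(4 + c\right)}$)
$\left(-8 + 3\right) \left(7 + 3\right) 19 A{\left(5,-2 \right)} = \left(-8 + 3\right) \left(7 + 3\right) 19 \frac{84 + 5^{2} + 21 \left(-2\right)}{7 \left(4 - 2\right)} = \left(-5\right) 10 \cdot 19 \frac{84 + 25 - 42}{7 \cdot 2} = \left(-50\right) 19 \cdot \frac{1}{7} \cdot \frac{1}{2} \cdot 67 = \left(-950\right) \frac{67}{14} = - \frac{31825}{7}$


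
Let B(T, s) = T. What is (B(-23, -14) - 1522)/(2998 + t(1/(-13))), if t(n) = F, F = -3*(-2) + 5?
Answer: -515/1003 ≈ -0.51346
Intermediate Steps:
F = 11 (F = 6 + 5 = 11)
t(n) = 11
(B(-23, -14) - 1522)/(2998 + t(1/(-13))) = (-23 - 1522)/(2998 + 11) = -1545/3009 = -1545*1/3009 = -515/1003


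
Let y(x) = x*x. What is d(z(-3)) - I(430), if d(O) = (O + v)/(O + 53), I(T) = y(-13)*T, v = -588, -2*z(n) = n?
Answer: -7922203/109 ≈ -72681.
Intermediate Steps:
z(n) = -n/2
y(x) = x**2
I(T) = 169*T (I(T) = (-13)**2*T = 169*T)
d(O) = (-588 + O)/(53 + O) (d(O) = (O - 588)/(O + 53) = (-588 + O)/(53 + O))
d(z(-3)) - I(430) = (-588 - 1/2*(-3))/(53 - 1/2*(-3)) - 169*430 = (-588 + 3/2)/(53 + 3/2) - 1*72670 = -1173/2/(109/2) - 72670 = (2/109)*(-1173/2) - 72670 = -1173/109 - 72670 = -7922203/109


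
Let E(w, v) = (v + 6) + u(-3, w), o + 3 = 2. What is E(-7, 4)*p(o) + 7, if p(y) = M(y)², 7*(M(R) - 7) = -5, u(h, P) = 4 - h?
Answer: 33255/49 ≈ 678.67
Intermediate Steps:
o = -1 (o = -3 + 2 = -1)
M(R) = 44/7 (M(R) = 7 + (⅐)*(-5) = 7 - 5/7 = 44/7)
p(y) = 1936/49 (p(y) = (44/7)² = 1936/49)
E(w, v) = 13 + v (E(w, v) = (v + 6) + (4 - 1*(-3)) = (6 + v) + (4 + 3) = (6 + v) + 7 = 13 + v)
E(-7, 4)*p(o) + 7 = (13 + 4)*(1936/49) + 7 = 17*(1936/49) + 7 = 32912/49 + 7 = 33255/49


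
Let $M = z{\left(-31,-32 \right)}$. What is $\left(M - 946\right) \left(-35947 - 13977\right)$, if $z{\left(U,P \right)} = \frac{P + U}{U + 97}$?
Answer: $\frac{520033346}{11} \approx 4.7276 \cdot 10^{7}$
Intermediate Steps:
$z{\left(U,P \right)} = \frac{P + U}{97 + U}$
$M = - \frac{21}{22}$ ($M = \frac{-32 - 31}{97 - 31} = \frac{1}{66} \left(-63\right) = - \frac{21}{22} \approx -0.95455$)
$\left(M - 946\right) \left(-35947 - 13977\right) = \left(- \frac{21}{22} - 946\right) \left(-35947 - 13977\right) = \left(- \frac{20833}{22}\right) \left(-49924\right) = \frac{520033346}{11}$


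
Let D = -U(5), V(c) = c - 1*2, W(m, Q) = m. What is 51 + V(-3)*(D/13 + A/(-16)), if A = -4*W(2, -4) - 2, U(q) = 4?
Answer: 5139/104 ≈ 49.413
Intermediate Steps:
V(c) = -2 + c (V(c) = c - 2 = -2 + c)
A = -10 (A = -4*2 - 2 = -8 - 2 = -10)
D = -4 (D = -1*4 = -4)
51 + V(-3)*(D/13 + A/(-16)) = 51 + (-2 - 3)*(-4/13 - 10/(-16)) = 51 - 5*(-4*1/13 - 10*(-1/16)) = 51 - 5*(-4/13 + 5/8) = 51 - 5*33/104 = 51 - 165/104 = 5139/104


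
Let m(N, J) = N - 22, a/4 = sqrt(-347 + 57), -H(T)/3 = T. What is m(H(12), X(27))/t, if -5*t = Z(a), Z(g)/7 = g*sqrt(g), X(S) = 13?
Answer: -290**(1/4)*sqrt(I)/56 ≈ -0.052107 - 0.052107*I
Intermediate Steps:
H(T) = -3*T
a = 4*I*sqrt(290) (a = 4*sqrt(-347 + 57) = 4*sqrt(-290) = 4*(I*sqrt(290)) = 4*I*sqrt(290) ≈ 68.118*I)
Z(g) = 7*g**(3/2) (Z(g) = 7*(g*sqrt(g)) = 7*g**(3/2))
t = -56*290**(3/4)*I**(3/2)/5 (t = -7*(4*I*sqrt(290))**(3/2)/5 = -7*8*290**(3/4)*I**(3/2)/5 = -56*290**(3/4)*I**(3/2)/5 ≈ 556.55 - 556.55*I)
m(N, J) = -22 + N
m(H(12), X(27))/t = (-22 - 3*12)/((-56*290**(3/4)*I**(3/2)/5)) = (-22 - 36)*(290**(1/4)*sqrt(I)/3248) = -290**(1/4)*sqrt(I)/56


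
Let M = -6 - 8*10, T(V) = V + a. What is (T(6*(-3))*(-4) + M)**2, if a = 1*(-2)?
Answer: 36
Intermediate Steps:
a = -2
T(V) = -2 + V (T(V) = V - 2 = -2 + V)
M = -86 (M = -6 - 80 = -86)
(T(6*(-3))*(-4) + M)**2 = ((-2 + 6*(-3))*(-4) - 86)**2 = ((-2 - 18)*(-4) - 86)**2 = (-20*(-4) - 86)**2 = (80 - 86)**2 = (-6)**2 = 36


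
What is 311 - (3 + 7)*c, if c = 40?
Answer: -89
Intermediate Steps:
311 - (3 + 7)*c = 311 - (3 + 7)*40 = 311 - 10*40 = 311 - 1*400 = 311 - 400 = -89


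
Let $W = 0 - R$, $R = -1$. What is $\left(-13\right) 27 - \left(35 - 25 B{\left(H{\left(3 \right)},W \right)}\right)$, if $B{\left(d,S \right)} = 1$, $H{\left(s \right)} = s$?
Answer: $-361$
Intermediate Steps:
$W = 1$ ($W = 0 - -1 = 0 + 1 = 1$)
$\left(-13\right) 27 - \left(35 - 25 B{\left(H{\left(3 \right)},W \right)}\right) = \left(-13\right) 27 - \left(35 - 25\right) = -351 - \left(35 - 25\right) = -351 - 10 = -361$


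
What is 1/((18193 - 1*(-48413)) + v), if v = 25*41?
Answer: 1/67631 ≈ 1.4786e-5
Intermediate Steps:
v = 1025
1/((18193 - 1*(-48413)) + v) = 1/((18193 - 1*(-48413)) + 1025) = 1/((18193 + 48413) + 1025) = 1/(66606 + 1025) = 1/67631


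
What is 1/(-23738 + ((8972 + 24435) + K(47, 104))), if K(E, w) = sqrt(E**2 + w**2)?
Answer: 9669/93476536 - 5*sqrt(521)/93476536 ≈ 0.00010222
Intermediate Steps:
1/(-23738 + ((8972 + 24435) + K(47, 104))) = 1/(-23738 + ((8972 + 24435) + sqrt(47**2 + 104**2))) = 1/(-23738 + (33407 + sqrt(2209 + 10816))) = 1/(-23738 + (33407 + sqrt(13025))) = 1/(-23738 + (33407 + 5*sqrt(521))) = 1/(9669 + 5*sqrt(521))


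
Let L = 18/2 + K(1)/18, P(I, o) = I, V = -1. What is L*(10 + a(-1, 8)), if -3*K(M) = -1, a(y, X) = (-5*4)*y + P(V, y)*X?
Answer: 5357/27 ≈ 198.41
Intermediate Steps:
a(y, X) = -X - 20*y (a(y, X) = (-5*4)*y - X = -20*y - X = -X - 20*y)
K(M) = ⅓ (K(M) = -⅓*(-1) = ⅓)
L = 487/54 (L = 18/2 + (⅓)/18 = 18*(½) + (⅓)*(1/18) = 9 + 1/54 = 487/54 ≈ 9.0185)
L*(10 + a(-1, 8)) = 487*(10 + (-1*8 - 20*(-1)))/54 = 487*(10 + (-8 + 20))/54 = 487*(10 + 12)/54 = (487/54)*22 = 5357/27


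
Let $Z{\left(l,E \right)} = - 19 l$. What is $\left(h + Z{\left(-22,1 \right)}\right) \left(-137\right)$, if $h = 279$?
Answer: $-95489$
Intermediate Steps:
$\left(h + Z{\left(-22,1 \right)}\right) \left(-137\right) = \left(279 - -418\right) \left(-137\right) = \left(279 + 418\right) \left(-137\right) = 697 \left(-137\right) = -95489$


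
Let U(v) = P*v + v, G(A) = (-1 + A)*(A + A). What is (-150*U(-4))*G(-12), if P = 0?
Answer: 187200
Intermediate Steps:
G(A) = 2*A*(-1 + A) (G(A) = (-1 + A)*(2*A) = 2*A*(-1 + A))
U(v) = v (U(v) = 0*v + v = 0 + v = v)
(-150*U(-4))*G(-12) = (-150*(-4))*(2*(-12)*(-1 - 12)) = 600*(2*(-12)*(-13)) = 600*312 = 187200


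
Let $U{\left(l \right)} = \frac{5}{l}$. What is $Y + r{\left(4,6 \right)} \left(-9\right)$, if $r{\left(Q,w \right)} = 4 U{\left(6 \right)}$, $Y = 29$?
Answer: $-1$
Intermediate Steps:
$r{\left(Q,w \right)} = \frac{10}{3}$ ($r{\left(Q,w \right)} = 4 \cdot \frac{5}{6} = \frac{10}{3}$)
$Y + r{\left(4,6 \right)} \left(-9\right) = 29 + \frac{10}{3} \left(-9\right) = 29 - 30 = -1$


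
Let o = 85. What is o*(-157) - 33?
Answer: -13378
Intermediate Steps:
o*(-157) - 33 = 85*(-157) - 33 = -13345 - 33 = -13378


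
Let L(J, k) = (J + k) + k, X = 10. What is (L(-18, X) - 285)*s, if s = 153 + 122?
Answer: -77825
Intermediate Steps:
L(J, k) = J + 2*k
s = 275
(L(-18, X) - 285)*s = ((-18 + 2*10) - 285)*275 = ((-18 + 20) - 285)*275 = (2 - 285)*275 = -283*275 = -77825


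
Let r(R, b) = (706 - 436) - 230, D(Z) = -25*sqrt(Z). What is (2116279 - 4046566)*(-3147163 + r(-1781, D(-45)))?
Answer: 6074850614301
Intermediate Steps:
r(R, b) = 40 (r(R, b) = 270 - 230 = 40)
(2116279 - 4046566)*(-3147163 + r(-1781, D(-45))) = (2116279 - 4046566)*(-3147163 + 40) = -1930287*(-3147123) = 6074850614301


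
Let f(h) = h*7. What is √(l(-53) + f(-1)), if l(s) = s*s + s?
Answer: √2749 ≈ 52.431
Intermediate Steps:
l(s) = s + s² (l(s) = s² + s = s + s²)
f(h) = 7*h
√(l(-53) + f(-1)) = √(-53*(1 - 53) + 7*(-1)) = √(-53*(-52) - 7) = √(2756 - 7) = √2749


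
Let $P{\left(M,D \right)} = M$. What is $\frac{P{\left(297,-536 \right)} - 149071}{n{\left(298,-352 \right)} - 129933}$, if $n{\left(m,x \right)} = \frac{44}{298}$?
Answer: $\frac{22167326}{19359995} \approx 1.145$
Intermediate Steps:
$n{\left(m,x \right)} = \frac{22}{149}$ ($n{\left(m,x \right)} = 44 \cdot \frac{1}{298} = \frac{22}{149}$)
$\frac{P{\left(297,-536 \right)} - 149071}{n{\left(298,-352 \right)} - 129933} = \frac{297 - 149071}{\frac{22}{149} - 129933} = - \frac{148774}{- \frac{19359995}{149}} = \left(-148774\right) \left(- \frac{149}{19359995}\right) = \frac{22167326}{19359995}$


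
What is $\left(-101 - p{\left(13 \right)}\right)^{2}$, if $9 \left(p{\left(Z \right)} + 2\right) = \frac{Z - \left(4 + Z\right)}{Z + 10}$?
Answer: $\frac{419799121}{42849} \approx 9797.2$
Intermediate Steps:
$p{\left(Z \right)} = -2 - \frac{4}{9 \left(10 + Z\right)}$ ($p{\left(Z \right)} = -2 + \frac{\left(Z - \left(4 + Z\right)\right) \frac{1}{Z + 10}}{9} = -2 + \frac{\left(-4\right) \frac{1}{10 + Z}}{9} = -2 - \frac{4}{9 \left(10 + Z\right)}$)
$\left(-101 - p{\left(13 \right)}\right)^{2} = \left(-101 - \frac{2 \left(-92 - 117\right)}{9 \left(10 + 13\right)}\right)^{2} = \left(-101 - \frac{2 \left(-92 - 117\right)}{9 \cdot 23}\right)^{2} = \left(-101 - \frac{2}{9} \cdot \frac{1}{23} \left(-209\right)\right)^{2} = \left(-101 - - \frac{418}{207}\right)^{2} = \left(-101 + \frac{418}{207}\right)^{2} = \left(- \frac{20489}{207}\right)^{2} = \frac{419799121}{42849}$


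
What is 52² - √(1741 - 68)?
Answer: 2704 - √1673 ≈ 2663.1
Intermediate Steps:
52² - √(1741 - 68) = 2704 - √1673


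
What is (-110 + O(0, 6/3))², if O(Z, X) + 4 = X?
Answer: 12544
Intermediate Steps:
O(Z, X) = -4 + X
(-110 + O(0, 6/3))² = (-110 + (-4 + 6/3))² = (-110 + (-4 + 6*(⅓)))² = (-110 + (-4 + 2))² = (-110 - 2)² = (-112)² = 12544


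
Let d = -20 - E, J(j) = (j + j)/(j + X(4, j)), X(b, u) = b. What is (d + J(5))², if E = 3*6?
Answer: 110224/81 ≈ 1360.8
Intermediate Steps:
E = 18
J(j) = 2*j/(4 + j) (J(j) = (j + j)/(j + 4) = (2*j)/(4 + j) = 2*j/(4 + j))
d = -38 (d = -20 - 1*18 = -20 - 18 = -38)
(d + J(5))² = (-38 + 2*5/(4 + 5))² = (-38 + 2*5/9)² = (-38 + 2*5*(⅑))² = (-38 + 10/9)² = (-332/9)² = 110224/81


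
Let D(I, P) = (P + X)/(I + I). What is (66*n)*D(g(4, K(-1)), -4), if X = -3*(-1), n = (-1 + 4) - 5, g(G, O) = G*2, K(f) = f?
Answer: 33/4 ≈ 8.2500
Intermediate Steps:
g(G, O) = 2*G
n = -2 (n = 3 - 5 = -2)
X = 3
D(I, P) = (3 + P)/(2*I) (D(I, P) = (P + 3)/(I + I) = (3 + P)/((2*I)) = (3 + P)*(1/(2*I)) = (3 + P)/(2*I))
(66*n)*D(g(4, K(-1)), -4) = (66*(-2))*((3 - 4)/(2*((2*4)))) = -66*(-1)/8 = -132*(-1/16) = 33/4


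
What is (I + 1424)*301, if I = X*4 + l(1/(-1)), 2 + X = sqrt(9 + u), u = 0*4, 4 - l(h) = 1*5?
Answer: 429527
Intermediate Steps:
l(h) = -1 (l(h) = 4 - 5 = -1)
u = 0
X = 1 (X = -2 + sqrt(9 + 0) = -2 + sqrt(9) = -2 + 3 = 1)
I = 3 (I = 1*4 - 1 = 4 - 1 = 3)
(I + 1424)*301 = (3 + 1424)*301 = 1427*301 = 429527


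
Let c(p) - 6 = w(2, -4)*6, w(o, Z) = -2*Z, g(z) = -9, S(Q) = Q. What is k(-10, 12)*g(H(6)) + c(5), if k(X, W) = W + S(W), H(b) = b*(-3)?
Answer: -162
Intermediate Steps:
H(b) = -3*b
k(X, W) = 2*W (k(X, W) = W + W = 2*W)
c(p) = 54 (c(p) = 6 - 2*(-4)*6 = 6 + 8*6 = 6 + 48 = 54)
k(-10, 12)*g(H(6)) + c(5) = (2*12)*(-9) + 54 = 24*(-9) + 54 = -216 + 54 = -162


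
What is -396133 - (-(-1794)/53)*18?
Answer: -21027341/53 ≈ -3.9674e+5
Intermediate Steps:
-396133 - (-(-1794)/53)*18 = -396133 - (-69*(-26/53))*18 = -396133 - 1794*18/53 = -396133 - 1*32292/53 = -396133 - 32292/53 = -21027341/53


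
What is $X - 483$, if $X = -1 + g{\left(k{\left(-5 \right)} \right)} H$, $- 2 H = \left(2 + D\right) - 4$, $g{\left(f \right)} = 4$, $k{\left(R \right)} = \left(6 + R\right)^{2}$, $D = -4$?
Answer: $-472$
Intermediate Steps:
$H = 3$ ($H = - \frac{\left(2 - 4\right) - 4}{2} = - \frac{-2 - 4}{2} = \left(- \frac{1}{2}\right) \left(-6\right) = 3$)
$X = 11$ ($X = -1 + 4 \cdot 3 = -1 + 12 = 11$)
$X - 483 = 11 - 483 = -472$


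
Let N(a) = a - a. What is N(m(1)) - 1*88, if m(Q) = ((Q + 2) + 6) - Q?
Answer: -88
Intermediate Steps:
m(Q) = 8 (m(Q) = ((2 + Q) + 6) - Q = (8 + Q) - Q = 8)
N(a) = 0
N(m(1)) - 1*88 = 0 - 1*88 = 0 - 88 = -88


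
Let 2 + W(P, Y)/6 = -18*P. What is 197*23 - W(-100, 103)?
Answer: -6257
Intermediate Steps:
W(P, Y) = -12 - 108*P (W(P, Y) = -12 + 6*(-18*P) = -12 - 108*P)
197*23 - W(-100, 103) = 197*23 - (-12 - 108*(-100)) = 4531 - (-12 + 10800) = 4531 - 1*10788 = 4531 - 10788 = -6257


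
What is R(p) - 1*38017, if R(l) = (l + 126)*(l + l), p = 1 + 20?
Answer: -31843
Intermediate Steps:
p = 21
R(l) = 2*l*(126 + l) (R(l) = (126 + l)*(2*l) = 2*l*(126 + l))
R(p) - 1*38017 = 2*21*(126 + 21) - 1*38017 = 2*21*147 - 38017 = 6174 - 38017 = -31843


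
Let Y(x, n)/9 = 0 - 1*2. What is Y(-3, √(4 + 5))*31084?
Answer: -559512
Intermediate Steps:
Y(x, n) = -18 (Y(x, n) = 9*(0 - 1*2) = 9*(0 - 2) = 9*(-2) = -18)
Y(-3, √(4 + 5))*31084 = -18*31084 = -559512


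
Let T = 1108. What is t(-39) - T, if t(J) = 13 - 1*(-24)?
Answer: -1071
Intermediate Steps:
t(J) = 37 (t(J) = 13 + 24 = 37)
t(-39) - T = 37 - 1*1108 = 37 - 1108 = -1071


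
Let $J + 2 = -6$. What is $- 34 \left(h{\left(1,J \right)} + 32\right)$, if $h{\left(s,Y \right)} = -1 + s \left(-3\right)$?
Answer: $-952$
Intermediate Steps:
$J = -8$ ($J = -2 - 6 = -8$)
$h{\left(s,Y \right)} = -1 - 3 s$
$- 34 \left(h{\left(1,J \right)} + 32\right) = - 34 \left(\left(-1 - 3\right) + 32\right) = - 34 \left(-4 + 32\right) = \left(-34\right) 28 = -952$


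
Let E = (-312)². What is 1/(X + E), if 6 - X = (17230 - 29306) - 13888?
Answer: 1/123314 ≈ 8.1094e-6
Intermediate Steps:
X = 25970 (X = 6 - ((17230 - 29306) - 13888) = 6 - (-12076 - 13888) = 6 - 1*(-25964) = 6 + 25964 = 25970)
E = 97344
1/(X + E) = 1/(25970 + 97344) = 1/123314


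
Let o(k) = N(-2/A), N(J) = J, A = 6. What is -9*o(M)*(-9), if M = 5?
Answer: -27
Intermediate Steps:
o(k) = -⅓ (o(k) = -2/6 = -2*⅙ = -⅓)
-9*o(M)*(-9) = -9*(-⅓)*(-9) = 3*(-9) = -27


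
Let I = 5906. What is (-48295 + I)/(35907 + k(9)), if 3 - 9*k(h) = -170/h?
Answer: -3433509/2908664 ≈ -1.1804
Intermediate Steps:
k(h) = ⅓ + 170/(9*h) (k(h) = ⅓ - (-170)/(9*h) = ⅓ + 170/(9*h))
(-48295 + I)/(35907 + k(9)) = (-48295 + 5906)/(35907 + (⅑)*(170 + 3*9)/9) = -42389/(35907 + (⅑)*(⅑)*(170 + 27)) = -42389/(35907 + (⅑)*(⅑)*197) = -42389/(35907 + 197/81) = -42389/2908664/81 = -42389*81/2908664 = -3433509/2908664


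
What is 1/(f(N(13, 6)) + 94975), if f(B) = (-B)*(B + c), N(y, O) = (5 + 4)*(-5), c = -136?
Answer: 1/86830 ≈ 1.1517e-5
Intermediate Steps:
N(y, O) = -45 (N(y, O) = 9*(-5) = -45)
f(B) = -B*(-136 + B) (f(B) = (-B)*(B - 136) = (-B)*(-136 + B) = -B*(-136 + B))
1/(f(N(13, 6)) + 94975) = 1/(-45*(136 - 1*(-45)) + 94975) = 1/(-45*(136 + 45) + 94975) = 1/(-45*181 + 94975) = 1/(-8145 + 94975) = 1/86830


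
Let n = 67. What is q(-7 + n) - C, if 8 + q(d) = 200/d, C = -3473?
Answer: 10405/3 ≈ 3468.3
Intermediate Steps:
q(d) = -8 + 200/d
q(-7 + n) - C = (-8 + 200/(-7 + 67)) - 1*(-3473) = (-8 + 200/60) + 3473 = (-8 + 200*(1/60)) + 3473 = (-8 + 10/3) + 3473 = -14/3 + 3473 = 10405/3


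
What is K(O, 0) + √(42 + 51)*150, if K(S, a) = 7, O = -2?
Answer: 7 + 150*√93 ≈ 1453.5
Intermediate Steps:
K(O, 0) + √(42 + 51)*150 = 7 + √(42 + 51)*150 = 7 + √93*150 = 7 + 150*√93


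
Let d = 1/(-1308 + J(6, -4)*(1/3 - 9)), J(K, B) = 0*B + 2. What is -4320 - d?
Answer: -17176317/3976 ≈ -4320.0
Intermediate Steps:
J(K, B) = 2 (J(K, B) = 0 + 2 = 2)
d = -3/3976 (d = 1/(-1308 + 2*(1/3 - 9)) = 1/(-1308 + 2*(-26/3)) = 1/(-1308 - 52/3) = 1/(-3976/3) = -3/3976 ≈ -0.00075453)
-4320 - d = -4320 - 1*(-3/3976) = -4320 + 3/3976 = -17176317/3976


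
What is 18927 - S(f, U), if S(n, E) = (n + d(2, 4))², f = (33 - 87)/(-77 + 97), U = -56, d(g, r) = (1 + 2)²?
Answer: 1888731/100 ≈ 18887.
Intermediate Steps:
d(g, r) = 9 (d(g, r) = 3² = 9)
f = -27/10 (f = -54/20 = -54*1/20 = -27/10 ≈ -2.7000)
S(n, E) = (9 + n)² (S(n, E) = (n + 9)² = (9 + n)²)
18927 - S(f, U) = 18927 - (9 - 27/10)² = 18927 - (63/10)² = 18927 - 1*3969/100 = 18927 - 3969/100 = 1888731/100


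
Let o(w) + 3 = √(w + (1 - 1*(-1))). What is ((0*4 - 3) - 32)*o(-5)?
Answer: 105 - 35*I*√3 ≈ 105.0 - 60.622*I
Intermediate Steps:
o(w) = -3 + √(2 + w) (o(w) = -3 + √(w + (1 - 1*(-1))) = -3 + √(w + (1 + 1)) = -3 + √(w + 2) = -3 + √(2 + w))
((0*4 - 3) - 32)*o(-5) = ((0*4 - 3) - 32)*(-3 + √(2 - 5)) = ((0 - 3) - 32)*(-3 + √(-3)) = (-3 - 32)*(-3 + I*√3) = -35*(-3 + I*√3) = 105 - 35*I*√3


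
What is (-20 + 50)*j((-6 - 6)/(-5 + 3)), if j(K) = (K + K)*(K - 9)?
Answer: -1080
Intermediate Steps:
j(K) = 2*K*(-9 + K) (j(K) = (2*K)*(-9 + K) = 2*K*(-9 + K))
(-20 + 50)*j((-6 - 6)/(-5 + 3)) = (-20 + 50)*(2*((-6 - 6)/(-5 + 3))*(-9 + (-6 - 6)/(-5 + 3))) = 30*(2*(-12/(-2))*(-9 - 12/(-2))) = 30*(2*(-12*(-½))*(-9 - 12*(-½))) = 30*(2*6*(-9 + 6)) = 30*(2*6*(-3)) = 30*(-36) = -1080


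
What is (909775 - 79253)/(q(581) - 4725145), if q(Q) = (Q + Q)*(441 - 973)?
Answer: -830522/5343329 ≈ -0.15543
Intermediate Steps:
q(Q) = -1064*Q (q(Q) = (2*Q)*(-532) = -1064*Q)
(909775 - 79253)/(q(581) - 4725145) = (909775 - 79253)/(-1064*581 - 4725145) = 830522/(-618184 - 4725145) = 830522/(-5343329) = 830522*(-1/5343329) = -830522/5343329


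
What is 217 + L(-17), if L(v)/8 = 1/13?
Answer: 2829/13 ≈ 217.62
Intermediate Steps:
L(v) = 8/13
217 + L(-17) = 217 + 8/13 = 2829/13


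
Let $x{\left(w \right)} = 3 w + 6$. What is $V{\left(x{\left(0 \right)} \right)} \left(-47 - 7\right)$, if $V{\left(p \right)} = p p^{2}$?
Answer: $-11664$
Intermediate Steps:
$x{\left(w \right)} = 6 + 3 w$
$V{\left(p \right)} = p^{3}$
$V{\left(x{\left(0 \right)} \right)} \left(-47 - 7\right) = \left(6 + 3 \cdot 0\right)^{3} \left(-47 - 7\right) = \left(6 + 0\right)^{3} \left(-54\right) = 6^{3} \left(-54\right) = 216 \left(-54\right) = -11664$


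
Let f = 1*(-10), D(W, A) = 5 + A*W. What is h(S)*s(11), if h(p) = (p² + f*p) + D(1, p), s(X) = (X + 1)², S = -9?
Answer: 24048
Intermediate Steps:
f = -10
s(X) = (1 + X)²
h(p) = 5 + p² - 9*p (h(p) = (p² - 10*p) + (5 + p*1) = (p² - 10*p) + (5 + p) = 5 + p² - 9*p)
h(S)*s(11) = (5 + (-9)² - 9*(-9))*(1 + 11)² = (5 + 81 + 81)*12² = 167*144 = 24048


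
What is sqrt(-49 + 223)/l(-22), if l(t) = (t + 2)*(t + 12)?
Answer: sqrt(174)/200 ≈ 0.065955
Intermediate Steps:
l(t) = (2 + t)*(12 + t)
sqrt(-49 + 223)/l(-22) = sqrt(-49 + 223)/(24 + (-22)**2 + 14*(-22)) = sqrt(174)/(24 + 484 - 308) = sqrt(174)/200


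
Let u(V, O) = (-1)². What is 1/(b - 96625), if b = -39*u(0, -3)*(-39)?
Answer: -1/95104 ≈ -1.0515e-5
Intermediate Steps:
u(V, O) = 1
b = 1521 (b = -39*1*(-39) = -39*(-39) = 1521)
1/(b - 96625) = 1/(1521 - 96625) = 1/(-95104) = -1/95104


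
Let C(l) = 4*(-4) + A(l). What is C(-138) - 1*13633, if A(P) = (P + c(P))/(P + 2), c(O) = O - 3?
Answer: -1855985/136 ≈ -13647.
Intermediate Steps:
c(O) = -3 + O
A(P) = (-3 + 2*P)/(2 + P) (A(P) = (P + (-3 + P))/(P + 2) = (-3 + 2*P)/(2 + P))
C(l) = -16 + (-3 + 2*l)/(2 + l) (C(l) = 4*(-4) + (-3 + 2*l)/(2 + l) = -16 + (-3 + 2*l)/(2 + l))
C(-138) - 1*13633 = 7*(-5 - 2*(-138))/(2 - 138) - 1*13633 = 7*(-5 + 276)/(-136) - 13633 = 7*(-1/136)*271 - 13633 = -1897/136 - 13633 = -1855985/136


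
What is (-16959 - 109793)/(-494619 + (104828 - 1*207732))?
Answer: 126752/597523 ≈ 0.21213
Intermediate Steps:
(-16959 - 109793)/(-494619 + (104828 - 1*207732)) = -126752/(-494619 + (104828 - 207732)) = -126752/(-494619 - 102904) = -126752/(-597523) = -126752*(-1/597523) = 126752/597523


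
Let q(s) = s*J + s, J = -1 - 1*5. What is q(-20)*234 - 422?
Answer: 22978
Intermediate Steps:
J = -6 (J = -1 - 5 = -6)
q(s) = -5*s (q(s) = s*(-6) + s = -6*s + s = -5*s)
q(-20)*234 - 422 = -5*(-20)*234 - 422 = 100*234 - 422 = 23400 - 422 = 22978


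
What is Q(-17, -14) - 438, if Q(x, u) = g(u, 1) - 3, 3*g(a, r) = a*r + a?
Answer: -1351/3 ≈ -450.33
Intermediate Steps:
g(a, r) = a/3 + a*r/3 (g(a, r) = (a*r + a)/3 = (a + a*r)/3 = a/3 + a*r/3)
Q(x, u) = -3 + 2*u/3 (Q(x, u) = u*(1 + 1)/3 - 3 = (1/3)*u*2 - 3 = 2*u/3 - 3 = -3 + 2*u/3)
Q(-17, -14) - 438 = (-3 + (2/3)*(-14)) - 438 = (-3 - 28/3) - 438 = -37/3 - 438 = -1351/3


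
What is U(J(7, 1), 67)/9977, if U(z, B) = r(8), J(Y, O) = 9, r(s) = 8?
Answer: 8/9977 ≈ 0.00080184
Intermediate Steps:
U(z, B) = 8
U(J(7, 1), 67)/9977 = 8/9977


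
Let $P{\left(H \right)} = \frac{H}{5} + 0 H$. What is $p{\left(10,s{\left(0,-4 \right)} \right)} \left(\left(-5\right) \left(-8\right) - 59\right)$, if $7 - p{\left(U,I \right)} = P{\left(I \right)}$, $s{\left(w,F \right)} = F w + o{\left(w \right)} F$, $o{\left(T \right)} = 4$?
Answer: $- \frac{969}{5} \approx -193.8$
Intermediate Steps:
$s{\left(w,F \right)} = 4 F + F w$ ($s{\left(w,F \right)} = F w + 4 F = 4 F + F w$)
$P{\left(H \right)} = \frac{H}{5}$ ($P{\left(H \right)} = H \frac{1}{5} + 0 = \frac{H}{5} + 0 = \frac{H}{5}$)
$p{\left(U,I \right)} = 7 - \frac{I}{5}$
$p{\left(10,s{\left(0,-4 \right)} \right)} \left(\left(-5\right) \left(-8\right) - 59\right) = \left(7 - \frac{\left(-4\right) \left(4 + 0\right)}{5}\right) \left(\left(-5\right) \left(-8\right) - 59\right) = \left(7 - \frac{\left(-4\right) 4}{5}\right) \left(40 - 59\right) = \left(7 - - \frac{16}{5}\right) \left(-19\right) = \left(7 + \frac{16}{5}\right) \left(-19\right) = \frac{51}{5} \left(-19\right) = - \frac{969}{5}$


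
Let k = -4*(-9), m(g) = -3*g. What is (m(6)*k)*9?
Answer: -5832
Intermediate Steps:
k = 36
(m(6)*k)*9 = (-3*6*36)*9 = -18*36*9 = -648*9 = -5832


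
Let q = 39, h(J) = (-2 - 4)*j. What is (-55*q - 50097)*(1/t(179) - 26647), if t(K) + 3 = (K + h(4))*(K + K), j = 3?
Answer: 80233255450248/57635 ≈ 1.3921e+9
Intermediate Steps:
h(J) = -18 (h(J) = (-2 - 4)*3 = -6*3 = -18)
t(K) = -3 + 2*K*(-18 + K) (t(K) = -3 + (K - 18)*(K + K) = -3 + (-18 + K)*(2*K) = -3 + 2*K*(-18 + K))
(-55*q - 50097)*(1/t(179) - 26647) = (-55*39 - 50097)*(1/(-3 - 36*179 + 2*179²) - 26647) = (-2145 - 50097)*(1/(-3 - 6444 + 2*32041) - 26647) = -52242*(1/(-3 - 6444 + 64082) - 26647) = -52242*(1/57635 - 26647) = -52242*(-1535799844/57635) = 80233255450248/57635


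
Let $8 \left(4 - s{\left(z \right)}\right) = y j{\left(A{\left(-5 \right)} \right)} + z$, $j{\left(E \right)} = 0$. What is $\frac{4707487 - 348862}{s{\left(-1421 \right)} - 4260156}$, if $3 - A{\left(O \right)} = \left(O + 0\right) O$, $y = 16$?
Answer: $- \frac{6973800}{6815959} \approx -1.0232$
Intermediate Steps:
$A{\left(O \right)} = 3 - O^{2}$ ($A{\left(O \right)} = 3 - \left(O + 0\right) O = 3 - O O = 3 - O^{2}$)
$s{\left(z \right)} = 4 - \frac{z}{8}$ ($s{\left(z \right)} = 4 - \frac{16 \cdot 0 + z}{8} = 4 - \frac{0 + z}{8} = 4 - \frac{z}{8}$)
$\frac{4707487 - 348862}{s{\left(-1421 \right)} - 4260156} = \frac{4707487 - 348862}{\left(4 - - \frac{1421}{8}\right) - 4260156} = \frac{4358625}{\left(4 + \frac{1421}{8}\right) - 4260156} = \frac{4358625}{\frac{1453}{8} - 4260156} = \frac{4358625}{- \frac{34079795}{8}} = 4358625 \left(- \frac{8}{34079795}\right) = - \frac{6973800}{6815959}$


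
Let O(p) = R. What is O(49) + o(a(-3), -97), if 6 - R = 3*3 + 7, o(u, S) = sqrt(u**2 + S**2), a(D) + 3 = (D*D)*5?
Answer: -10 + sqrt(11173) ≈ 95.702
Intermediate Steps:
a(D) = -3 + 5*D**2 (a(D) = -3 + (D*D)*5 = -3 + D**2*5 = -3 + 5*D**2)
o(u, S) = sqrt(S**2 + u**2)
R = -10 (R = 6 - (3*3 + 7) = 6 - (9 + 7) = 6 - 1*16 = 6 - 16 = -10)
O(p) = -10
O(49) + o(a(-3), -97) = -10 + sqrt((-97)**2 + (-3 + 5*(-3)**2)**2) = -10 + sqrt(9409 + (-3 + 5*9)**2) = -10 + sqrt(9409 + (-3 + 45)**2) = -10 + sqrt(9409 + 42**2) = -10 + sqrt(9409 + 1764) = -10 + sqrt(11173)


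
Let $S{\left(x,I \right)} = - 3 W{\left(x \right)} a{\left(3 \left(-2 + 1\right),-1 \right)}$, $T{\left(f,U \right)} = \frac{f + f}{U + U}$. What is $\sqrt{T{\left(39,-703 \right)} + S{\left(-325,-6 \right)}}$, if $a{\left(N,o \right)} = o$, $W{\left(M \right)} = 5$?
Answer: $\frac{\sqrt{7385718}}{703} \approx 3.8658$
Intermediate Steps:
$T{\left(f,U \right)} = \frac{f}{U}$ ($T{\left(f,U \right)} = \frac{2 f}{2 U} = 2 f \frac{1}{2 U} = \frac{f}{U}$)
$S{\left(x,I \right)} = 15$ ($S{\left(x,I \right)} = \left(-3\right) 5 \left(-1\right) = \left(-15\right) \left(-1\right) = 15$)
$\sqrt{T{\left(39,-703 \right)} + S{\left(-325,-6 \right)}} = \sqrt{\frac{39}{-703} + 15} = \sqrt{39 \left(- \frac{1}{703}\right) + 15} = \sqrt{- \frac{39}{703} + 15} = \sqrt{\frac{10506}{703}} = \frac{\sqrt{7385718}}{703}$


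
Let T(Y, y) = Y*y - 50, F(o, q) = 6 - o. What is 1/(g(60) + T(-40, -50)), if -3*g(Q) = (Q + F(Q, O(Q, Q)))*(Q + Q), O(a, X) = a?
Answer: 1/1710 ≈ 0.00058480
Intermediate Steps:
g(Q) = -4*Q (g(Q) = -(Q + (6 - Q))*(Q + Q)/3 = -2*2*Q = -4*Q)
T(Y, y) = -50 + Y*y
1/(g(60) + T(-40, -50)) = 1/(-4*60 + (-50 - 40*(-50))) = 1/(-240 + (-50 + 2000)) = 1/(-240 + 1950) = 1/1710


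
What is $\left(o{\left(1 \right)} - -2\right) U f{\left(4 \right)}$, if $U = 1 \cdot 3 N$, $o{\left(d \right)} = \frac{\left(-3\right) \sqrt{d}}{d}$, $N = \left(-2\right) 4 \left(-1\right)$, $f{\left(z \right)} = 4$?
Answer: $-96$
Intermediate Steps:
$N = 8$ ($N = \left(-8\right) \left(-1\right) = 8$)
$o{\left(d \right)} = - \frac{3}{\sqrt{d}}$
$U = 24$ ($U = 1 \cdot 3 \cdot 8 = 3 \cdot 8 = 24$)
$\left(o{\left(1 \right)} - -2\right) U f{\left(4 \right)} = \left(- 3 \frac{1}{\sqrt{1}} - -2\right) 24 \cdot 4 = \left(\left(-3\right) 1 + 2\right) 24 \cdot 4 = \left(-3 + 2\right) 24 \cdot 4 = \left(-1\right) 24 \cdot 4 = \left(-24\right) 4 = -96$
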